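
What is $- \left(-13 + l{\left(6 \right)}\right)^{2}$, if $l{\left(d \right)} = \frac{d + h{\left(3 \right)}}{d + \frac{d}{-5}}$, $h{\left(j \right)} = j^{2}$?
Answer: $- \frac{6241}{64} \approx -97.516$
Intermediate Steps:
$l{\left(d \right)} = \frac{5 \left(9 + d\right)}{4 d}$ ($l{\left(d \right)} = \frac{d + 3^{2}}{d + \frac{d}{-5}} = \frac{d + 9}{d + d \left(- \frac{1}{5}\right)} = \frac{9 + d}{d - \frac{d}{5}} = \frac{9 + d}{\frac{4}{5} d} = \left(9 + d\right) \frac{5}{4 d} = \frac{5 \left(9 + d\right)}{4 d}$)
$- \left(-13 + l{\left(6 \right)}\right)^{2} = - \left(-13 + \frac{5 \left(9 + 6\right)}{4 \cdot 6}\right)^{2} = - \left(-13 + \frac{5}{4} \cdot \frac{1}{6} \cdot 15\right)^{2} = - \left(-13 + \frac{25}{8}\right)^{2} = - \left(- \frac{79}{8}\right)^{2} = \left(-1\right) \frac{6241}{64} = - \frac{6241}{64}$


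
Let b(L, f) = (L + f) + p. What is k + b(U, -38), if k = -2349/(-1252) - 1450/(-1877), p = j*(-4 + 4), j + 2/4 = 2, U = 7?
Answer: -66625651/2350004 ≈ -28.351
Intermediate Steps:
j = 3/2 (j = -1/2 + 2 = 3/2 ≈ 1.5000)
p = 0 (p = 3*(-4 + 4)/2 = (3/2)*0 = 0)
b(L, f) = L + f (b(L, f) = (L + f) + 0 = L + f)
k = 6224473/2350004 (k = -2349*(-1/1252) - 1450*(-1/1877) = 2349/1252 + 1450/1877 = 6224473/2350004 ≈ 2.6487)
k + b(U, -38) = 6224473/2350004 + (7 - 38) = 6224473/2350004 - 31 = -66625651/2350004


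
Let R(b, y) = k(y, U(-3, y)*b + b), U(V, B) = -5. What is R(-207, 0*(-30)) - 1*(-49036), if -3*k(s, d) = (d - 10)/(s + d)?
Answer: 60902303/1242 ≈ 49036.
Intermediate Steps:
k(s, d) = -(-10 + d)/(3*(d + s)) (k(s, d) = -(d - 10)/(3*(s + d)) = -(-10 + d)/(3*(d + s)))
R(b, y) = (10 + 4*b)/(3*(y - 4*b)) (R(b, y) = (10 - (-5*b + b))/(3*((-5*b + b) + y)) = (10 - (-4)*b)/(3*(-4*b + y)) = (10 + 4*b)/(3*(y - 4*b)))
R(-207, 0*(-30)) - 1*(-49036) = 2*(5 + 2*(-207))/(3*(0*(-30) - 4*(-207))) - 1*(-49036) = 2*(5 - 414)/(3*(0 + 828)) + 49036 = (⅔)*(-409)/828 + 49036 = (⅔)*(1/828)*(-409) + 49036 = -409/1242 + 49036 = 60902303/1242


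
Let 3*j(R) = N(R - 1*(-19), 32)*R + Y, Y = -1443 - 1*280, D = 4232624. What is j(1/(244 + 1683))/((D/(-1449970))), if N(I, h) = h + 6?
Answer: 2407082872255/12234399672 ≈ 196.75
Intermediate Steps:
N(I, h) = 6 + h
Y = -1723 (Y = -1443 - 280 = -1723)
j(R) = -1723/3 + 38*R/3 (j(R) = ((6 + 32)*R - 1723)/3 = (38*R - 1723)/3 = (-1723 + 38*R)/3 = -1723/3 + 38*R/3)
j(1/(244 + 1683))/((D/(-1449970))) = (-1723/3 + 38/(3*(244 + 1683)))/((4232624/(-1449970))) = (-1723/3 + (38/3)/1927)/((4232624*(-1/1449970))) = (-1723/3 + (38/3)*(1/1927))/(-2116312/724985) = (-1723/3 + 38/5781)*(-724985/2116312) = -3320183/5781*(-724985/2116312) = 2407082872255/12234399672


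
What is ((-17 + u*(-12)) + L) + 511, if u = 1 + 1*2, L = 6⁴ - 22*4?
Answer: 1666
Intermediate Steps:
L = 1208 (L = 1296 - 88 = 1208)
u = 3 (u = 1 + 2 = 3)
((-17 + u*(-12)) + L) + 511 = ((-17 + 3*(-12)) + 1208) + 511 = ((-17 - 36) + 1208) + 511 = (-53 + 1208) + 511 = 1155 + 511 = 1666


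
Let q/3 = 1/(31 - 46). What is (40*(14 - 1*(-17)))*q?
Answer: -248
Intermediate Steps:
q = -⅕ (q = 3/(31 - 46) = 3/(-15) = 3*(-1/15) = -⅕ ≈ -0.20000)
(40*(14 - 1*(-17)))*q = (40*(14 - 1*(-17)))*(-⅕) = (40*(14 + 17))*(-⅕) = (40*31)*(-⅕) = 1240*(-⅕) = -248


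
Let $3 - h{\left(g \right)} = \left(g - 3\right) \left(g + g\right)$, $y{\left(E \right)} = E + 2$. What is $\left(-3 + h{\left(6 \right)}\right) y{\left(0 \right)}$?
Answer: $-72$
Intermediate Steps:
$y{\left(E \right)} = 2 + E$
$h{\left(g \right)} = 3 - 2 g \left(-3 + g\right)$ ($h{\left(g \right)} = 3 - \left(g - 3\right) \left(g + g\right) = 3 - \left(-3 + g\right) 2 g = 3 - 2 g \left(-3 + g\right)$)
$\left(-3 + h{\left(6 \right)}\right) y{\left(0 \right)} = \left(-3 + \left(3 - 2 \cdot 6^{2} + 6 \cdot 6\right)\right) \left(2 + 0\right) = \left(-3 + \left(3 - 72 + 36\right)\right) 2 = \left(-3 - 33\right) 2 = \left(-36\right) 2 = -72$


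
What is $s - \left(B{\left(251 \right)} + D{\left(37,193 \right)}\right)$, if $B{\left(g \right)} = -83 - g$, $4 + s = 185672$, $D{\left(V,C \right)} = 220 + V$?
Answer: $185745$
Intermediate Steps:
$s = 185668$ ($s = -4 + 185672 = 185668$)
$s - \left(B{\left(251 \right)} + D{\left(37,193 \right)}\right) = 185668 - \left(\left(-83 - 251\right) + \left(220 + 37\right)\right) = 185668 - \left(\left(-83 - 251\right) + 257\right) = 185668 - \left(-334 + 257\right) = 185668 - -77 = 185668 + 77 = 185745$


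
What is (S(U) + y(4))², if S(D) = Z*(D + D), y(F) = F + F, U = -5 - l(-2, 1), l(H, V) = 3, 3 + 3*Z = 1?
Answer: 3136/9 ≈ 348.44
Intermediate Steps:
Z = -⅔ (Z = -1 + (⅓)*1 = -1 + ⅓ = -⅔ ≈ -0.66667)
U = -8 (U = -5 - 1*3 = -5 - 3 = -8)
y(F) = 2*F
S(D) = -4*D/3 (S(D) = -2*(D + D)/3 = -4*D/3)
(S(U) + y(4))² = (-4/3*(-8) + 2*4)² = (32/3 + 8)² = (56/3)² = 3136/9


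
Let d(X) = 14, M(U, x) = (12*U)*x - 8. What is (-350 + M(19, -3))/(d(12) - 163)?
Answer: 1042/149 ≈ 6.9933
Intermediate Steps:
M(U, x) = -8 + 12*U*x (M(U, x) = 12*U*x - 8 = -8 + 12*U*x)
(-350 + M(19, -3))/(d(12) - 163) = (-350 + (-8 + 12*19*(-3)))/(14 - 163) = (-350 + (-8 - 684))/(-149) = (-350 - 692)*(-1/149) = -1042*(-1/149) = 1042/149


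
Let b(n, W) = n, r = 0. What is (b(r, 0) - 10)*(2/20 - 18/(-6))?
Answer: -31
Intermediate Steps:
(b(r, 0) - 10)*(2/20 - 18/(-6)) = (0 - 10)*(2/20 - 18/(-6)) = -10*(2*(1/20) - 18*(-⅙)) = -10*(⅒ + 3) = -10*31/10 = -31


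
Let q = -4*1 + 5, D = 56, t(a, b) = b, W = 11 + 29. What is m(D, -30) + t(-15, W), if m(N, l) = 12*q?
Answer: 52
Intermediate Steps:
W = 40
q = 1 (q = -4 + 5 = 1)
m(N, l) = 12 (m(N, l) = 12*1 = 12)
m(D, -30) + t(-15, W) = 12 + 40 = 52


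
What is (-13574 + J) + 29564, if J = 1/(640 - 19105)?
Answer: 295255349/18465 ≈ 15990.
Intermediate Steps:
J = -1/18465 (J = 1/(-18465) = -1/18465 ≈ -5.4157e-5)
(-13574 + J) + 29564 = (-13574 - 1/18465) + 29564 = -250643911/18465 + 29564 = 295255349/18465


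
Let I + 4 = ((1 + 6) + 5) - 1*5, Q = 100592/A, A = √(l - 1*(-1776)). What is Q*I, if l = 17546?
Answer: 150888*√19322/9661 ≈ 2171.0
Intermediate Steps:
A = √19322 (A = √(17546 - 1*(-1776)) = √(17546 + 1776) = √19322 ≈ 139.00)
Q = 50296*√19322/9661 (Q = 100592/(√19322) = 100592*(√19322/19322) = 50296*√19322/9661 ≈ 723.67)
I = 3 (I = -4 + (((1 + 6) + 5) - 1*5) = -4 + ((7 + 5) - 5) = -4 + (12 - 5) = -4 + 7 = 3)
Q*I = (50296*√19322/9661)*3 = 150888*√19322/9661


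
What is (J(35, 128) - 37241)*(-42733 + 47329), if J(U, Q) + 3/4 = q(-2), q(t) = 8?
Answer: -171126315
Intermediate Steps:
J(U, Q) = 29/4 (J(U, Q) = -¾ + 8 = 29/4)
(J(35, 128) - 37241)*(-42733 + 47329) = (29/4 - 37241)*(-42733 + 47329) = -148935/4*4596 = -171126315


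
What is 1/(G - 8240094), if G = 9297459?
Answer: 1/1057365 ≈ 9.4575e-7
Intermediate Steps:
1/(G - 8240094) = 1/(9297459 - 8240094) = 1/1057365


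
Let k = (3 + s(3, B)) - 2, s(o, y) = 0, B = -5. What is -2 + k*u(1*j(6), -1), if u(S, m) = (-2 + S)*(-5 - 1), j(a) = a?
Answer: -26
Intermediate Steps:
k = 1 (k = (3 + 0) - 2 = 3 - 2 = 1)
u(S, m) = 12 - 6*S (u(S, m) = (-2 + S)*(-6) = 12 - 6*S)
-2 + k*u(1*j(6), -1) = -2 + 1*(12 - 6*6) = -2 + 1*(12 - 36) = -2 + 1*(-24) = -2 - 24 = -26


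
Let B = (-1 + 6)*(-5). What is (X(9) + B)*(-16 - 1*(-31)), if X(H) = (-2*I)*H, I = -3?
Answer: 435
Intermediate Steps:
X(H) = 6*H (X(H) = (-2*(-3))*H = 6*H)
B = -25 (B = 5*(-5) = -25)
(X(9) + B)*(-16 - 1*(-31)) = (6*9 - 25)*(-16 - 1*(-31)) = (54 - 25)*(-16 + 31) = 29*15 = 435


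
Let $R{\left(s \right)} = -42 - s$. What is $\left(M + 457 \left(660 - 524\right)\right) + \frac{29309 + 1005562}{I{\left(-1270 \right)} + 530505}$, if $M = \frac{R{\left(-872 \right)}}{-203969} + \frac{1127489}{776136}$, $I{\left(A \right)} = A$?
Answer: $\frac{5207502011446980693179}{83781967027425240} \approx 62155.0$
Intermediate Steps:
$M = \frac{229328610961}{158307683784}$ ($M = \frac{-42 - -872}{-203969} + \frac{1127489}{776136} = \left(-42 + 872\right) \left(- \frac{1}{203969}\right) + 1127489 \cdot \frac{1}{776136} = 830 \left(- \frac{1}{203969}\right) + \frac{1127489}{776136} = - \frac{830}{203969} + \frac{1127489}{776136} = \frac{229328610961}{158307683784} \approx 1.4486$)
$\left(M + 457 \left(660 - 524\right)\right) + \frac{29309 + 1005562}{I{\left(-1270 \right)} + 530505} = \left(\frac{229328610961}{158307683784} + 457 \left(660 - 524\right)\right) + \frac{29309 + 1005562}{-1270 + 530505} = \left(\frac{229328610961}{158307683784} + 457 \cdot 136\right) + \frac{1034871}{529235} = \left(\frac{229328610961}{158307683784} + 62152\right) + 1034871 \cdot \frac{1}{529235} = \frac{9839368491154129}{158307683784} + \frac{1034871}{529235} = \frac{5207502011446980693179}{83781967027425240}$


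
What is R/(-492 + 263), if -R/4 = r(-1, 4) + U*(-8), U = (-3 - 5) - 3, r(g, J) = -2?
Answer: 344/229 ≈ 1.5022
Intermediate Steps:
U = -11 (U = -8 - 3 = -11)
R = -344 (R = -4*(-2 - 11*(-8)) = -4*(-2 + 88) = -4*86 = -344)
R/(-492 + 263) = -344/(-492 + 263) = -344/(-229) = -344*(-1/229) = 344/229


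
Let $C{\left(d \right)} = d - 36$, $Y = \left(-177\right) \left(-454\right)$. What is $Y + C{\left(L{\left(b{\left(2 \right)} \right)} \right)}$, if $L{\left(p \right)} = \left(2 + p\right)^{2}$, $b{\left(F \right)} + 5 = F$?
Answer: $80323$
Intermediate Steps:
$Y = 80358$
$b{\left(F \right)} = -5 + F$
$C{\left(d \right)} = -36 + d$ ($C{\left(d \right)} = d - 36 = -36 + d$)
$Y + C{\left(L{\left(b{\left(2 \right)} \right)} \right)} = 80358 - \left(36 - \left(2 + \left(-5 + 2\right)\right)^{2}\right) = 80358 - \left(36 - \left(2 - 3\right)^{2}\right) = 80358 - \left(36 - \left(-1\right)^{2}\right) = 80358 + \left(-36 + 1\right) = 80358 - 35 = 80323$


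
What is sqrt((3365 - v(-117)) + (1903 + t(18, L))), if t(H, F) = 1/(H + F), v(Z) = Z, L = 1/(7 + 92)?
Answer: sqrt(17119570782)/1783 ≈ 73.383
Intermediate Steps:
L = 1/99 ≈ 0.010101
t(H, F) = 1/(F + H)
sqrt((3365 - v(-117)) + (1903 + t(18, L))) = sqrt((3365 - 1*(-117)) + (1903 + 1/(1/99 + 18))) = sqrt((3365 + 117) + (1903 + 1/(1783/99))) = sqrt(3482 + (1903 + 99/1783)) = sqrt(3482 + 3393148/1783) = sqrt(9601554/1783) = sqrt(17119570782)/1783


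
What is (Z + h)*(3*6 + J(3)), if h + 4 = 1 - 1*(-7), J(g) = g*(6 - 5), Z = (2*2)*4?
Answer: 420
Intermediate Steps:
Z = 16 (Z = 4*4 = 16)
J(g) = g (J(g) = g*1 = g)
h = 4 (h = -4 + (1 - 1*(-7)) = -4 + (1 + 7) = -4 + 8 = 4)
(Z + h)*(3*6 + J(3)) = (16 + 4)*(3*6 + 3) = 20*(18 + 3) = 20*21 = 420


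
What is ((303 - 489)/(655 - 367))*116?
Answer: -899/12 ≈ -74.917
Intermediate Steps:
((303 - 489)/(655 - 367))*116 = -186/288*116 = -186*1/288*116 = -31/48*116 = -899/12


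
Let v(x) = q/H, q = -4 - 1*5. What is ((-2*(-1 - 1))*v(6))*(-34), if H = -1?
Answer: -1224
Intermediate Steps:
q = -9 (q = -4 - 5 = -9)
v(x) = 9 (v(x) = -9/(-1) = -9*(-1) = 9)
((-2*(-1 - 1))*v(6))*(-34) = (-2*(-1 - 1)*9)*(-34) = (-2*(-2)*9)*(-34) = (4*9)*(-34) = 36*(-34) = -1224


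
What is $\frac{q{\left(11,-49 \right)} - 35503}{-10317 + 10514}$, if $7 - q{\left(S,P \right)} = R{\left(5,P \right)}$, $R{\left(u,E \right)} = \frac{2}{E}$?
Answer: $- \frac{1739302}{9653} \approx -180.18$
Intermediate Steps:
$q{\left(S,P \right)} = 7 - \frac{2}{P}$
$\frac{q{\left(11,-49 \right)} - 35503}{-10317 + 10514} = \frac{\left(7 - \frac{2}{-49}\right) - 35503}{-10317 + 10514} = \frac{\left(7 - - \frac{2}{49}\right) - 35503}{197} = \left(\left(7 + \frac{2}{49}\right) - 35503\right) \frac{1}{197} = \left(\frac{345}{49} - 35503\right) \frac{1}{197} = \left(- \frac{1739302}{49}\right) \frac{1}{197} = - \frac{1739302}{9653}$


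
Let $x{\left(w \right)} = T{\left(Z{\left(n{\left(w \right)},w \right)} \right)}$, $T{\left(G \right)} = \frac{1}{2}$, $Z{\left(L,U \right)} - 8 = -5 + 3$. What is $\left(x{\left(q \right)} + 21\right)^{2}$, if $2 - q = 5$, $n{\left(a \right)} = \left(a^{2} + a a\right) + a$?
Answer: $\frac{1849}{4} \approx 462.25$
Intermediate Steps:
$n{\left(a \right)} = a + 2 a^{2}$ ($n{\left(a \right)} = \left(a^{2} + a^{2}\right) + a = 2 a^{2} + a = a + 2 a^{2}$)
$q = -3$ ($q = 2 - 5 = -3$)
$Z{\left(L,U \right)} = 6$ ($Z{\left(L,U \right)} = 8 + \left(-5 + 3\right) = 8 - 2 = 6$)
$T{\left(G \right)} = \frac{1}{2}$
$x{\left(w \right)} = \frac{1}{2}$
$\left(x{\left(q \right)} + 21\right)^{2} = \left(\frac{1}{2} + 21\right)^{2} = \left(\frac{43}{2}\right)^{2} = \frac{1849}{4}$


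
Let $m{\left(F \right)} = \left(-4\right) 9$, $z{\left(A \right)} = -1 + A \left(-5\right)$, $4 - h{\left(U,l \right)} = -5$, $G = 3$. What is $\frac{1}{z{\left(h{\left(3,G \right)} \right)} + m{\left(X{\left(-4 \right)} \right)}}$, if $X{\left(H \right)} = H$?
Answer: $- \frac{1}{82} \approx -0.012195$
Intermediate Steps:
$h{\left(U,l \right)} = 9$ ($h{\left(U,l \right)} = 4 - -5 = 4 + 5 = 9$)
$z{\left(A \right)} = -1 - 5 A$
$m{\left(F \right)} = -36$
$\frac{1}{z{\left(h{\left(3,G \right)} \right)} + m{\left(X{\left(-4 \right)} \right)}} = \frac{1}{\left(-1 - 45\right) - 36} = \frac{1}{-46 - 36} = \frac{1}{-82} = - \frac{1}{82}$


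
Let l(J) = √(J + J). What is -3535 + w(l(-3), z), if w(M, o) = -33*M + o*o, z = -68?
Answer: 1089 - 33*I*√6 ≈ 1089.0 - 80.833*I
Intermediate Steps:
l(J) = √2*√J (l(J) = √(2*J) = √2*√J)
w(M, o) = o² - 33*M (w(M, o) = -33*M + o² = o² - 33*M)
-3535 + w(l(-3), z) = -3535 + ((-68)² - 33*√2*√(-3)) = -3535 + (4624 - 33*√2*I*√3) = -3535 + (4624 - 33*I*√6) = 1089 - 33*I*√6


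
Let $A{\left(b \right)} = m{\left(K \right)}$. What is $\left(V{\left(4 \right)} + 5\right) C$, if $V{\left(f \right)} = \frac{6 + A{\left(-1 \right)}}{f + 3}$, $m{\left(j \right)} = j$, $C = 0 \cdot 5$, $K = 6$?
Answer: $0$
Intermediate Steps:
$C = 0$
$A{\left(b \right)} = 6$
$V{\left(f \right)} = \frac{12}{3 + f}$ ($V{\left(f \right)} = \frac{6 + 6}{f + 3} = \frac{12}{3 + f}$)
$\left(V{\left(4 \right)} + 5\right) C = \left(\frac{12}{3 + 4} + 5\right) 0 = \left(\frac{12}{7} + 5\right) 0 = \frac{47}{7} \cdot 0 = 0$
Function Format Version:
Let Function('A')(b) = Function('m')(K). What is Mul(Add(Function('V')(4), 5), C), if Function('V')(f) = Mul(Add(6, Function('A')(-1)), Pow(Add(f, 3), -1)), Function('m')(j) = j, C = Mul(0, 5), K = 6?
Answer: 0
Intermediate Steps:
C = 0
Function('A')(b) = 6
Function('V')(f) = Mul(12, Pow(Add(3, f), -1)) (Function('V')(f) = Mul(Add(6, 6), Pow(Add(f, 3), -1)) = Mul(12, Pow(Add(3, f), -1)))
Mul(Add(Function('V')(4), 5), C) = Mul(Add(Mul(12, Pow(Add(3, 4), -1)), 5), 0) = Mul(Add(Mul(12, Pow(7, -1)), 5), 0) = Mul(Add(Mul(12, Rational(1, 7)), 5), 0) = Mul(Add(Rational(12, 7), 5), 0) = Mul(Rational(47, 7), 0) = 0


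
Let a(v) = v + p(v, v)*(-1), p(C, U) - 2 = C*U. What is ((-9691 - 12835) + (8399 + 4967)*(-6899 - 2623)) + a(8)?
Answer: -127293636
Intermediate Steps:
p(C, U) = 2 + C*U
a(v) = -2 + v - v**2 (a(v) = v + (2 + v*v)*(-1) = v + (2 + v**2)*(-1) = v + (-2 - v**2) = -2 + v - v**2)
((-9691 - 12835) + (8399 + 4967)*(-6899 - 2623)) + a(8) = ((-9691 - 12835) + (8399 + 4967)*(-6899 - 2623)) + (-2 + 8 - 1*8**2) = (-22526 + 13366*(-9522)) + (-2 + 8 - 1*64) = (-22526 - 127271052) + (-2 + 8 - 64) = -127293578 - 58 = -127293636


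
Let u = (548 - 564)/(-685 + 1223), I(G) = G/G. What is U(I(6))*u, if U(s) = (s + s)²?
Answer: -32/269 ≈ -0.11896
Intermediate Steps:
I(G) = 1
U(s) = 4*s² (U(s) = (2*s)² = 4*s²)
u = -8/269 (u = -16/538 = -16*1/538 = -8/269 ≈ -0.029740)
U(I(6))*u = (4*1²)*(-8/269) = (4*1)*(-8/269) = 4*(-8/269) = -32/269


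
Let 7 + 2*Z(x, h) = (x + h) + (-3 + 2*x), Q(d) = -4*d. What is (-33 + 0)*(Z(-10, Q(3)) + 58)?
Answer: -1056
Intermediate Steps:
Z(x, h) = -5 + h/2 + 3*x/2 (Z(x, h) = -7/2 + ((x + h) + (-3 + 2*x))/2 = -7/2 + ((h + x) + (-3 + 2*x))/2 = -7/2 + (-3 + h + 3*x)/2 = -7/2 + (-3/2 + h/2 + 3*x/2) = -5 + h/2 + 3*x/2)
(-33 + 0)*(Z(-10, Q(3)) + 58) = (-33 + 0)*((-5 + (-4*3)/2 + (3/2)*(-10)) + 58) = -33*((-5 + (1/2)*(-12) - 15) + 58) = -33*((-5 - 6 - 15) + 58) = -33*(-26 + 58) = -33*32 = -1056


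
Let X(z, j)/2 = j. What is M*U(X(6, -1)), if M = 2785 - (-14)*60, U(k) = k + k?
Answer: -14500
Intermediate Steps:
X(z, j) = 2*j
U(k) = 2*k
M = 3625 (M = 2785 - 1*(-840) = 2785 + 840 = 3625)
M*U(X(6, -1)) = 3625*(2*(2*(-1))) = 3625*(2*(-2)) = 3625*(-4) = -14500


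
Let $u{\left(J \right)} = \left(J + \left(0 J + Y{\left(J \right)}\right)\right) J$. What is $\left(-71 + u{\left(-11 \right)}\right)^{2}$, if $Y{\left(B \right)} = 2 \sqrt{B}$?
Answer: $-2824 - 2200 i \sqrt{11} \approx -2824.0 - 7296.6 i$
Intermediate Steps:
$u{\left(J \right)} = J \left(J + 2 \sqrt{J}\right)$ ($u{\left(J \right)} = \left(J + \left(0 J + 2 \sqrt{J}\right)\right) J = \left(J + \left(0 + 2 \sqrt{J}\right)\right) J = \left(J + 2 \sqrt{J}\right) J = J \left(J + 2 \sqrt{J}\right)$)
$\left(-71 + u{\left(-11 \right)}\right)^{2} = \left(-71 - 11 \left(-11 + 2 \sqrt{-11}\right)\right)^{2} = \left(-71 - 11 \left(-11 + 2 i \sqrt{11}\right)\right)^{2} = \left(-71 + \left(121 - 22 i \sqrt{11}\right)\right)^{2} = \left(50 - 22 i \sqrt{11}\right)^{2}$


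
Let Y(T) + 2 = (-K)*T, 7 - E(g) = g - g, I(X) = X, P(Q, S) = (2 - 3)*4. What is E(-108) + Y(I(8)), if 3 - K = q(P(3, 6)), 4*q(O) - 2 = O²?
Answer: 17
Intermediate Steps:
P(Q, S) = -4 (P(Q, S) = -1*4 = -4)
q(O) = ½ + O²/4
K = -3/2 (K = 3 - (½ + (¼)*(-4)²) = 3 - (½ + (¼)*16) = 3 - (½ + 4) = 3 - 1*9/2 = 3 - 9/2 = -3/2 ≈ -1.5000)
E(g) = 7 (E(g) = 7 - (g - g) = 7 - 1*0 = 7 + 0 = 7)
Y(T) = -2 + 3*T/2 (Y(T) = -2 + (-1*(-3/2))*T = -2 + 3*T/2)
E(-108) + Y(I(8)) = 7 + (-2 + (3/2)*8) = 7 + (-2 + 12) = 7 + 10 = 17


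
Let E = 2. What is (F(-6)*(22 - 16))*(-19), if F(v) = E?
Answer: -228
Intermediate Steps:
F(v) = 2
(F(-6)*(22 - 16))*(-19) = (2*(22 - 16))*(-19) = (2*6)*(-19) = 12*(-19) = -228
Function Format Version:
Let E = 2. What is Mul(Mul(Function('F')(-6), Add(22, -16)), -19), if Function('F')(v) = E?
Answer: -228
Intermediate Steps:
Function('F')(v) = 2
Mul(Mul(Function('F')(-6), Add(22, -16)), -19) = Mul(Mul(2, Add(22, -16)), -19) = Mul(Mul(2, 6), -19) = Mul(12, -19) = -228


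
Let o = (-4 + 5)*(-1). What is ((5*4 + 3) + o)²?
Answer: 484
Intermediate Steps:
o = -1 (o = 1*(-1) = -1)
((5*4 + 3) + o)² = ((5*4 + 3) - 1)² = ((20 + 3) - 1)² = (23 - 1)² = 22² = 484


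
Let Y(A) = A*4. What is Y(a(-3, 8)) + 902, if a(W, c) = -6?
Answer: 878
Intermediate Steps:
Y(A) = 4*A
Y(a(-3, 8)) + 902 = 4*(-6) + 902 = -24 + 902 = 878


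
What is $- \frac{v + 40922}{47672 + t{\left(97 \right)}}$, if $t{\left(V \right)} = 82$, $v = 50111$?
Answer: $- \frac{91033}{47754} \approx -1.9063$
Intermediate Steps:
$- \frac{v + 40922}{47672 + t{\left(97 \right)}} = - \frac{50111 + 40922}{47672 + 82} = - \frac{91033}{47754}$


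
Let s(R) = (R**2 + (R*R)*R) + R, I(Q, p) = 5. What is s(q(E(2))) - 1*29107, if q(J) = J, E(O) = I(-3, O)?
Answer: -28952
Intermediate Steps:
E(O) = 5
s(R) = R + R**2 + R**3 (s(R) = (R**2 + R**2*R) + R = (R**2 + R**3) + R = R + R**2 + R**3)
s(q(E(2))) - 1*29107 = 5*(1 + 5 + 5**2) - 1*29107 = 5*(1 + 5 + 25) - 29107 = 5*31 - 29107 = 155 - 29107 = -28952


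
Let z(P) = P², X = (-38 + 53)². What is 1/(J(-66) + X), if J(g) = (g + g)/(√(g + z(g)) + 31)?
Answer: 251039/56784867 + 44*√4290/56784867 ≈ 0.0044716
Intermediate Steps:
X = 225 (X = 15² = 225)
J(g) = 2*g/(31 + √(g + g²)) (J(g) = (g + g)/(√(g + g²) + 31) = (2*g)/(31 + √(g + g²)) = 2*g/(31 + √(g + g²)))
1/(J(-66) + X) = 1/(2*(-66)/(31 + √(-66*(1 - 66))) + 225) = 1/(2*(-66)/(31 + √(-66*(-65))) + 225) = 1/(2*(-66)/(31 + √4290) + 225) = 1/(-132/(31 + √4290) + 225) = 1/(225 - 132/(31 + √4290))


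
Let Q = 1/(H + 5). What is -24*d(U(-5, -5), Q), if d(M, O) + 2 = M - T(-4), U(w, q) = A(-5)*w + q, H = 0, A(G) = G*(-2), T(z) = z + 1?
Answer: 1296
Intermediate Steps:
T(z) = 1 + z
A(G) = -2*G
U(w, q) = q + 10*w (U(w, q) = (-2*(-5))*w + q = 10*w + q = q + 10*w)
Q = ⅕ (Q = 1/(0 + 5) = 1/5 = ⅕ ≈ 0.20000)
d(M, O) = 1 + M (d(M, O) = -2 + (M - (1 - 4)) = -2 + (M - 1*(-3)) = -2 + (M + 3) = -2 + (3 + M) = 1 + M)
-24*d(U(-5, -5), Q) = -24*(1 + (-5 + 10*(-5))) = -24*(1 + (-5 - 50)) = -24*(1 - 55) = -24*(-54) = 1296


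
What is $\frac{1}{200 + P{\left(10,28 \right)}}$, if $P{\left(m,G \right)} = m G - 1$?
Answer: $\frac{1}{479} \approx 0.0020877$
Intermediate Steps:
$P{\left(m,G \right)} = -1 + G m$ ($P{\left(m,G \right)} = G m - 1 = -1 + G m$)
$\frac{1}{200 + P{\left(10,28 \right)}} = \frac{1}{200 + \left(-1 + 28 \cdot 10\right)} = \frac{1}{200 + \left(-1 + 280\right)} = \frac{1}{200 + 279} = \frac{1}{479}$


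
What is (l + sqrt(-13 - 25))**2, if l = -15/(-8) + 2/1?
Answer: -1471/64 + 31*I*sqrt(38)/4 ≈ -22.984 + 47.774*I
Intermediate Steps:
l = 31/8 (l = -15*(-1/8) + 2*1 = 15/8 + 2 = 31/8 ≈ 3.8750)
(l + sqrt(-13 - 25))**2 = (31/8 + sqrt(-13 - 25))**2 = (31/8 + sqrt(-38))**2 = (31/8 + I*sqrt(38))**2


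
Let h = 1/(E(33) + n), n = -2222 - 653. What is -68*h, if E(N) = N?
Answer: 34/1421 ≈ 0.023927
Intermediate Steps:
n = -2875
h = -1/2842 (h = 1/(33 - 2875) = 1/(-2842) = -1/2842 ≈ -0.00035186)
-68*h = -68*(-1/2842) = 34/1421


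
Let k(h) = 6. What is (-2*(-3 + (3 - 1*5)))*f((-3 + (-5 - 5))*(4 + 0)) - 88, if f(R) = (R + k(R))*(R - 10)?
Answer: 28432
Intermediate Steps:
f(R) = (-10 + R)*(6 + R) (f(R) = (R + 6)*(R - 10) = (6 + R)*(-10 + R) = (-10 + R)*(6 + R))
(-2*(-3 + (3 - 1*5)))*f((-3 + (-5 - 5))*(4 + 0)) - 88 = (-2*(-3 + (3 - 1*5)))*(-60 + ((-3 + (-5 - 5))*(4 + 0))**2 - 4*(-3 + (-5 - 5))*(4 + 0)) - 88 = (-2*(-3 + (3 - 5)))*(-60 + ((-3 - 10)*4)**2 - 4*(-3 - 10)*4) - 88 = (-2*(-3 - 2))*(-60 + (-13*4)**2 - (-52)*4) - 88 = (-2*(-5))*(-60 + (-52)**2 - 4*(-52)) - 88 = 10*(-60 + 2704 + 208) - 88 = 10*2852 - 88 = 28520 - 88 = 28432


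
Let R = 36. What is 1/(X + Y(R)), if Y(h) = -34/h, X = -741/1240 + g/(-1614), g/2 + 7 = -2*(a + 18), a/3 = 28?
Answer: -3002040/3844301 ≈ -0.78091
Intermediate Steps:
a = 84 (a = 3*28 = 84)
g = -422 (g = -14 + 2*(-2*(84 + 18)) = -14 + 2*(-2*102) = -14 + 2*(-204) = -14 - 408 = -422)
X = -336347/1000680 (X = -741/1240 - 422/(-1614) = -741*1/1240 - 422*(-1/1614) = -741/1240 + 211/807 = -336347/1000680 ≈ -0.33612)
1/(X + Y(R)) = 1/(-336347/1000680 - 34/36) = 1/(-336347/1000680 - 34*1/36) = 1/(-336347/1000680 - 17/18) = 1/(-3844301/3002040) = -3002040/3844301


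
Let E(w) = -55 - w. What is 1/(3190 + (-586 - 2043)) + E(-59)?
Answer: 2245/561 ≈ 4.0018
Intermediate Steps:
1/(3190 + (-586 - 2043)) + E(-59) = 1/(3190 + (-586 - 2043)) + (-55 - 1*(-59)) = 1/(3190 - 2629) + (-55 + 59) = 1/561 + 4 = 2245/561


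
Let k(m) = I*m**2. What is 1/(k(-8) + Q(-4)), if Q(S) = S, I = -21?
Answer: -1/1348 ≈ -0.00074184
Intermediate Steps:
k(m) = -21*m**2
1/(k(-8) + Q(-4)) = 1/(-21*(-8)**2 - 4) = 1/(-21*64 - 4) = 1/(-1344 - 4) = 1/(-1348) = -1/1348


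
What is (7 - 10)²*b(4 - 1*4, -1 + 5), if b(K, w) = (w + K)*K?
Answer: 0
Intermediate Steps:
b(K, w) = K*(K + w) (b(K, w) = (K + w)*K = K*(K + w))
(7 - 10)²*b(4 - 1*4, -1 + 5) = (7 - 10)²*((4 - 1*4)*((4 - 1*4) + (-1 + 5))) = (-3)²*((4 - 4)*((4 - 4) + 4)) = 9*(0*(0 + 4)) = 9*(0*4) = 9*0 = 0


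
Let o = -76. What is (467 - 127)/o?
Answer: -85/19 ≈ -4.4737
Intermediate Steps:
(467 - 127)/o = (467 - 127)/(-76) = 340*(-1/76) = -85/19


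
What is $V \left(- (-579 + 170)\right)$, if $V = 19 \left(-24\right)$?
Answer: $-186504$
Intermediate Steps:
$V = -456$
$V \left(- (-579 + 170)\right) = - 456 \left(- (-579 + 170)\right) = - 456 \left(\left(-1\right) \left(-409\right)\right) = \left(-456\right) 409 = -186504$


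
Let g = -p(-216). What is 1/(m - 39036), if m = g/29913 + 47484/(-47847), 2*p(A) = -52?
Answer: -36698649/1432604850694 ≈ -2.5617e-5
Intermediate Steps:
p(A) = -26 (p(A) = (½)*(-52) = -26)
g = 26 (g = -1*(-26) = 26)
m = -36388330/36698649 (m = 26/29913 + 47484/(-47847) = 26*(1/29913) + 47484*(-1/47847) = 2/2301 - 15828/15949 = -36388330/36698649 ≈ -0.99154)
1/(m - 39036) = 1/(-36388330/36698649 - 39036) = 1/(-1432604850694/36698649) = -36698649/1432604850694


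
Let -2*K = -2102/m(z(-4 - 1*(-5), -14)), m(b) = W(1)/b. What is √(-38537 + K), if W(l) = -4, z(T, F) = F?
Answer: I*√139434/2 ≈ 186.7*I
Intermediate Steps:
m(b) = -4/b
K = 7357/2 (K = -(-1051)/((-4/(-14))) = -(-1051)/((-4*(-1/14))) = -(-1051)/2/7 = -(-1051)*7/2 = -½*(-7357) = 7357/2 ≈ 3678.5)
√(-38537 + K) = √(-38537 + 7357/2) = √(-69717/2) = I*√139434/2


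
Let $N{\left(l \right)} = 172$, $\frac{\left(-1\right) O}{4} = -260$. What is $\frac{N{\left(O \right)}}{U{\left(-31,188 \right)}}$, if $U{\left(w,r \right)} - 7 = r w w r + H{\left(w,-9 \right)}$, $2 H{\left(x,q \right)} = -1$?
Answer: $\frac{344}{67931181} \approx 5.064 \cdot 10^{-6}$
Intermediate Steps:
$O = 1040$ ($O = \left(-4\right) \left(-260\right) = 1040$)
$H{\left(x,q \right)} = - \frac{1}{2}$ ($H{\left(x,q \right)} = \frac{1}{2} \left(-1\right) = - \frac{1}{2}$)
$U{\left(w,r \right)} = \frac{13}{2} + r^{2} w^{2}$ ($U{\left(w,r \right)} = 7 + \left(r w w r - \frac{1}{2}\right) = 7 + \left(r w^{2} r - \frac{1}{2}\right) = 7 + \left(r^{2} w^{2} - \frac{1}{2}\right) = 7 + \left(- \frac{1}{2} + r^{2} w^{2}\right) = \frac{13}{2} + r^{2} w^{2}$)
$\frac{N{\left(O \right)}}{U{\left(-31,188 \right)}} = \frac{172}{\frac{13}{2} + 188^{2} \left(-31\right)^{2}} = \frac{172}{\frac{13}{2} + 35344 \cdot 961} = \frac{172}{\frac{13}{2} + 33965584} = \frac{172}{\frac{67931181}{2}} = 172 \cdot \frac{2}{67931181} = \frac{344}{67931181}$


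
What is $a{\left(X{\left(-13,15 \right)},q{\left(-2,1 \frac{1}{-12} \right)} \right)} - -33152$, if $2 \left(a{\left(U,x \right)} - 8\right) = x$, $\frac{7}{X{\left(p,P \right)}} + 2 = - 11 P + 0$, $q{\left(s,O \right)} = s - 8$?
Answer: $33155$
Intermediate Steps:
$q{\left(s,O \right)} = -8 + s$
$X{\left(p,P \right)} = \frac{7}{-2 - 11 P}$ ($X{\left(p,P \right)} = \frac{7}{-2 + \left(- 11 P + 0\right)} = \frac{7}{-2 - 11 P}$)
$a{\left(U,x \right)} = 8 + \frac{x}{2}$
$a{\left(X{\left(-13,15 \right)},q{\left(-2,1 \frac{1}{-12} \right)} \right)} - -33152 = \left(8 + \frac{-8 - 2}{2}\right) - -33152 = \left(8 + \frac{1}{2} \left(-10\right)\right) + 33152 = \left(8 - 5\right) + 33152 = 3 + 33152 = 33155$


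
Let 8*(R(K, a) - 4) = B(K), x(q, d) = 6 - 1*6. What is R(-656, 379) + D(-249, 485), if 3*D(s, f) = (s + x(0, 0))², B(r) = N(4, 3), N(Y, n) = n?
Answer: 165371/8 ≈ 20671.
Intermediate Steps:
x(q, d) = 0 (x(q, d) = 6 - 6 = 0)
B(r) = 3
D(s, f) = s²/3 (D(s, f) = (s + 0)²/3 = s²/3)
R(K, a) = 35/8 (R(K, a) = 4 + (⅛)*3 = 4 + 3/8 = 35/8)
R(-656, 379) + D(-249, 485) = 35/8 + (⅓)*(-249)² = 35/8 + (⅓)*62001 = 35/8 + 20667 = 165371/8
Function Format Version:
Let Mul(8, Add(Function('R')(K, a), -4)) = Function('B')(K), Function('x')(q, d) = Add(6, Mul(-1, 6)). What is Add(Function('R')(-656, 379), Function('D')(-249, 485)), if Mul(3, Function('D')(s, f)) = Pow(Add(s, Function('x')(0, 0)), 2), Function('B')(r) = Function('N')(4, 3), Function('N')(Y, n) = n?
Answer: Rational(165371, 8) ≈ 20671.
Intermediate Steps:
Function('x')(q, d) = 0 (Function('x')(q, d) = Add(6, -6) = 0)
Function('B')(r) = 3
Function('D')(s, f) = Mul(Rational(1, 3), Pow(s, 2)) (Function('D')(s, f) = Mul(Rational(1, 3), Pow(Add(s, 0), 2)) = Mul(Rational(1, 3), Pow(s, 2)))
Function('R')(K, a) = Rational(35, 8) (Function('R')(K, a) = Add(4, Mul(Rational(1, 8), 3)) = Add(4, Rational(3, 8)) = Rational(35, 8))
Add(Function('R')(-656, 379), Function('D')(-249, 485)) = Add(Rational(35, 8), Mul(Rational(1, 3), Pow(-249, 2))) = Add(Rational(35, 8), Mul(Rational(1, 3), 62001)) = Add(Rational(35, 8), 20667) = Rational(165371, 8)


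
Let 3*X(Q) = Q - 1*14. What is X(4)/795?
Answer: -2/477 ≈ -0.0041929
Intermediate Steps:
X(Q) = -14/3 + Q/3 (X(Q) = (Q - 1*14)/3 = (Q - 14)/3 = (-14 + Q)/3 = -14/3 + Q/3)
X(4)/795 = (-14/3 + (⅓)*4)/795 = (-14/3 + 4/3)*(1/795) = -10/3*1/795 = -2/477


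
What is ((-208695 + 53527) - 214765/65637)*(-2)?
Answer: 20369953562/65637 ≈ 3.1034e+5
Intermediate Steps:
((-208695 + 53527) - 214765/65637)*(-2) = (-155168 - 214765*1/65637)*(-2) = (-155168 - 214765/65637)*(-2) = -10184976781/65637*(-2) = 20369953562/65637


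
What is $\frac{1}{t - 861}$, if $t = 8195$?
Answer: $\frac{1}{7334} \approx 0.00013635$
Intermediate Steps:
$\frac{1}{t - 861} = \frac{1}{8195 - 861} = \frac{1}{7334}$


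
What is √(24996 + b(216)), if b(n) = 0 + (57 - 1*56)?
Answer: √24997 ≈ 158.10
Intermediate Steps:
b(n) = 1 (b(n) = 0 + (57 - 56) = 0 + 1 = 1)
√(24996 + b(216)) = √(24996 + 1) = √24997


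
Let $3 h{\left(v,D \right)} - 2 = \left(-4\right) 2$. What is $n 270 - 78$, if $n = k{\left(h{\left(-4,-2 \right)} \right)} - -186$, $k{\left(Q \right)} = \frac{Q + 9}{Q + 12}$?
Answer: $50331$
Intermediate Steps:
$h{\left(v,D \right)} = -2$ ($h{\left(v,D \right)} = \frac{2}{3} + \frac{\left(-4\right) 2}{3} = \frac{2}{3} + \frac{1}{3} \left(-8\right) = \frac{2}{3} - \frac{8}{3} = -2$)
$k{\left(Q \right)} = \frac{9 + Q}{12 + Q}$
$n = \frac{1867}{10}$ ($n = \frac{9 - 2}{12 - 2} - -186 = \frac{1}{10} \cdot 7 + 186 = \frac{7}{10} + 186 = \frac{1867}{10} \approx 186.7$)
$n 270 - 78 = \frac{1867}{10} \cdot 270 - 78 = 50409 - 78 = 50331$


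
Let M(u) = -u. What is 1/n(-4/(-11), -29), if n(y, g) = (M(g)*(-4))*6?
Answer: -1/696 ≈ -0.0014368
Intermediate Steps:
n(y, g) = 24*g (n(y, g) = (-g*(-4))*6 = (4*g)*6 = 24*g)
1/n(-4/(-11), -29) = 1/(24*(-29)) = 1/(-696) = -1/696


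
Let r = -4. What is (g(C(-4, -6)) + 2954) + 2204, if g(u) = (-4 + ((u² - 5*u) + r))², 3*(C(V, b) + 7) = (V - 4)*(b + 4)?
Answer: 418582/81 ≈ 5167.7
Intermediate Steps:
C(V, b) = -7 + (-4 + V)*(4 + b)/3 (C(V, b) = -7 + ((V - 4)*(b + 4))/3 = -7 + ((-4 + V)*(4 + b))/3 = -7 + (-4 + V)*(4 + b)/3)
g(u) = (-8 + u² - 5*u)² (g(u) = (-4 + ((u² - 5*u) - 4))² = (-4 + (-4 + u² - 5*u))² = (-8 + u² - 5*u)²)
(g(C(-4, -6)) + 2954) + 2204 = ((8 - (-37/3 - 4/3*(-6) + (4/3)*(-4) + (⅓)*(-4)*(-6))² + 5*(-37/3 - 4/3*(-6) + (4/3)*(-4) + (⅓)*(-4)*(-6)))² + 2954) + 2204 = ((8 - (-37/3 + 8 - 16/3 + 8)² + 5*(-37/3 + 8 - 16/3 + 8))² + 2954) + 2204 = ((8 - (-5/3)² + 5*(-5/3))² + 2954) + 2204 = ((8 - 1*25/9 - 25/3)² + 2954) + 2204 = ((8 - 25/9 - 25/3)² + 2954) + 2204 = ((-28/9)² + 2954) + 2204 = (784/81 + 2954) + 2204 = 240058/81 + 2204 = 418582/81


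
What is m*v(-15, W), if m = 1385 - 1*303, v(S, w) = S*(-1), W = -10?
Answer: 16230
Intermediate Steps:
v(S, w) = -S
m = 1082 (m = 1385 - 303 = 1082)
m*v(-15, W) = 1082*(-1*(-15)) = 1082*15 = 16230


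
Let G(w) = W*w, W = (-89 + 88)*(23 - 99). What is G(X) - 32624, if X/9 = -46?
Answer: -64088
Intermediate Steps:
X = -414 (X = 9*(-46) = -414)
W = 76 (W = -1*(-76) = 76)
G(w) = 76*w
G(X) - 32624 = 76*(-414) - 32624 = -31464 - 32624 = -64088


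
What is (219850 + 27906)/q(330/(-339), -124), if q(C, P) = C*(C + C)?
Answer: 790899091/6050 ≈ 1.3073e+5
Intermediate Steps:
q(C, P) = 2*C² (q(C, P) = C*(2*C) = 2*C²)
(219850 + 27906)/q(330/(-339), -124) = (219850 + 27906)/((2*(330/(-339))²)) = 247756/((2*(330*(-1/339))²)) = 247756/((2*(-110/113)²)) = 247756/((2*(12100/12769))) = 247756/(24200/12769) = 247756*(12769/24200) = 790899091/6050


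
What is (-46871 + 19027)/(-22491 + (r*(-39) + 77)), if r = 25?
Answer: 27844/23389 ≈ 1.1905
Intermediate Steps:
(-46871 + 19027)/(-22491 + (r*(-39) + 77)) = (-46871 + 19027)/(-22491 + (25*(-39) + 77)) = -27844/(-22491 + (-975 + 77)) = -27844/(-22491 - 898) = -27844/(-23389) = -27844*(-1/23389) = 27844/23389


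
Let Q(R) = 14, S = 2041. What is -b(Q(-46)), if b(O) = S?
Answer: -2041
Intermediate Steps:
b(O) = 2041
-b(Q(-46)) = -1*2041 = -2041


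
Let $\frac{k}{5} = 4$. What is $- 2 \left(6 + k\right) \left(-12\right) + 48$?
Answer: $672$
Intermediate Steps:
$k = 20$ ($k = 5 \cdot 4 = 20$)
$- 2 \left(6 + k\right) \left(-12\right) + 48 = - 2 \left(6 + 20\right) \left(-12\right) + 48 = - 2 \cdot 26 \left(-12\right) + 48 = \left(-1\right) 52 \left(-12\right) + 48 = \left(-52\right) \left(-12\right) + 48 = 624 + 48 = 672$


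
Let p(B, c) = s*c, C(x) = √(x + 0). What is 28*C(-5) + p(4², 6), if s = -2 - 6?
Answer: -48 + 28*I*√5 ≈ -48.0 + 62.61*I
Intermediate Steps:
C(x) = √x
s = -8
p(B, c) = -8*c
28*C(-5) + p(4², 6) = 28*√(-5) - 8*6 = 28*(I*√5) - 48 = 28*I*√5 - 48 = -48 + 28*I*√5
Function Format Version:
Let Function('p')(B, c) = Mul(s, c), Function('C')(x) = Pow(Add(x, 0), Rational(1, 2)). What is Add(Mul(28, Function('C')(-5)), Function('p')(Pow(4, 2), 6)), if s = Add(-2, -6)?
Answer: Add(-48, Mul(28, I, Pow(5, Rational(1, 2)))) ≈ Add(-48.000, Mul(62.610, I))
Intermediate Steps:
Function('C')(x) = Pow(x, Rational(1, 2))
s = -8
Function('p')(B, c) = Mul(-8, c)
Add(Mul(28, Function('C')(-5)), Function('p')(Pow(4, 2), 6)) = Add(Mul(28, Pow(-5, Rational(1, 2))), Mul(-8, 6)) = Add(Mul(28, Mul(I, Pow(5, Rational(1, 2)))), -48) = Add(Mul(28, I, Pow(5, Rational(1, 2))), -48) = Add(-48, Mul(28, I, Pow(5, Rational(1, 2))))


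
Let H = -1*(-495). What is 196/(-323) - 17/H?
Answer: -102511/159885 ≈ -0.64115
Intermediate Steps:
H = 495
196/(-323) - 17/H = 196/(-323) - 17/495 = 196*(-1/323) - 17*1/495 = -196/323 - 17/495 = -102511/159885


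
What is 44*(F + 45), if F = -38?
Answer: 308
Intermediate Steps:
44*(F + 45) = 44*(-38 + 45) = 44*7 = 308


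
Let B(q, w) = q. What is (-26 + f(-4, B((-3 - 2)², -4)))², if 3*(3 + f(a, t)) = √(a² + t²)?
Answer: (87 - √641)²/9 ≈ 422.74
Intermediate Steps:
f(a, t) = -3 + √(a² + t²)/3
(-26 + f(-4, B((-3 - 2)², -4)))² = (-26 + (-3 + √((-4)² + ((-3 - 2)²)²)/3))² = (-26 + (-3 + √(16 + ((-5)²)²)/3))² = (-26 + (-3 + √(16 + 25²)/3))² = (-26 + (-3 + √(16 + 625)/3))² = (-26 + (-3 + √641/3))² = (-29 + √641/3)²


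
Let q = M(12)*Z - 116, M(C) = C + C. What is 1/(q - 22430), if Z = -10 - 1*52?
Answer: -1/24034 ≈ -4.1608e-5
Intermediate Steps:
M(C) = 2*C
Z = -62 (Z = -10 - 52 = -62)
q = -1604 (q = (2*12)*(-62) - 116 = 24*(-62) - 116 = -1488 - 116 = -1604)
1/(q - 22430) = 1/(-1604 - 22430) = 1/(-24034) = -1/24034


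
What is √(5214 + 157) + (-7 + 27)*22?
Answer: 440 + √5371 ≈ 513.29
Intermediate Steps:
√(5214 + 157) + (-7 + 27)*22 = √5371 + 20*22 = √5371 + 440 = 440 + √5371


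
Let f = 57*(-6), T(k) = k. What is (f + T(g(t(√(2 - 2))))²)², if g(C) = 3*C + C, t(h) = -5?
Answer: 3364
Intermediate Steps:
g(C) = 4*C
f = -342
(f + T(g(t(√(2 - 2))))²)² = (-342 + (4*(-5))²)² = (-342 + (-20)²)² = (-342 + 400)² = 58² = 3364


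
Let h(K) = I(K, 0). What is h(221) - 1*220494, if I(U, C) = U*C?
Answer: -220494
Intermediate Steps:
I(U, C) = C*U
h(K) = 0 (h(K) = 0*K = 0)
h(221) - 1*220494 = 0 - 1*220494 = 0 - 220494 = -220494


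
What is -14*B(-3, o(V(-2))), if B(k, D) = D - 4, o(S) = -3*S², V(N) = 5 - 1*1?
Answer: 728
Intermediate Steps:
V(N) = 4 (V(N) = 5 - 1 = 4)
B(k, D) = -4 + D
-14*B(-3, o(V(-2))) = -14*(-4 - 3*4²) = -14*(-4 - 3*16) = -14*(-4 - 48) = -14*(-52) = 728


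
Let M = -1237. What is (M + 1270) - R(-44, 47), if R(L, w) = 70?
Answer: -37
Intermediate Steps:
(M + 1270) - R(-44, 47) = (-1237 + 1270) - 1*70 = 33 - 70 = -37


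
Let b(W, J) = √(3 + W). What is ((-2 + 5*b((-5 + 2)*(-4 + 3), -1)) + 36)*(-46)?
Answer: -1564 - 230*√6 ≈ -2127.4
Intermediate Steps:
((-2 + 5*b((-5 + 2)*(-4 + 3), -1)) + 36)*(-46) = ((-2 + 5*√(3 + (-5 + 2)*(-4 + 3))) + 36)*(-46) = ((-2 + 5*√(3 - 3*(-1))) + 36)*(-46) = ((-2 + 5*√(3 + 3)) + 36)*(-46) = ((-2 + 5*√6) + 36)*(-46) = (34 + 5*√6)*(-46) = -1564 - 230*√6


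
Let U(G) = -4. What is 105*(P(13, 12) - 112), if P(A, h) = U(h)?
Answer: -12180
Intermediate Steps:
P(A, h) = -4
105*(P(13, 12) - 112) = 105*(-4 - 112) = 105*(-116) = -12180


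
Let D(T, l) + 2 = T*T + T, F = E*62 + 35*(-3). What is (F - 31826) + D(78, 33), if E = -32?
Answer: -27755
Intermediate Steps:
F = -2089 (F = -32*62 + 35*(-3) = -1984 - 105 = -2089)
D(T, l) = -2 + T + T**2 (D(T, l) = -2 + (T*T + T) = -2 + (T**2 + T) = -2 + (T + T**2) = -2 + T + T**2)
(F - 31826) + D(78, 33) = (-2089 - 31826) + (-2 + 78 + 78**2) = -33915 + (-2 + 78 + 6084) = -33915 + 6160 = -27755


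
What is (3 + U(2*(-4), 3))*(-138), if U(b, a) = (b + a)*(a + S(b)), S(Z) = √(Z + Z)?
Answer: 1656 + 2760*I ≈ 1656.0 + 2760.0*I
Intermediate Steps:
S(Z) = √2*√Z (S(Z) = √(2*Z) = √2*√Z)
U(b, a) = (a + b)*(a + √2*√b) (U(b, a) = (b + a)*(a + √2*√b) = (a + b)*(a + √2*√b))
(3 + U(2*(-4), 3))*(-138) = (3 + (3² + 3*(2*(-4)) + √2*(2*(-4))^(3/2) + 3*√2*√(2*(-4))))*(-138) = (3 + (9 + 3*(-8) + √2*(-8)^(3/2) + 3*√2*√(-8)))*(-138) = (3 + (9 - 24 + √2*(-16*I*√2) + 3*√2*(2*I*√2)))*(-138) = (3 + (9 - 24 - 32*I + 12*I))*(-138) = (3 + (-15 - 20*I))*(-138) = (-12 - 20*I)*(-138) = 1656 + 2760*I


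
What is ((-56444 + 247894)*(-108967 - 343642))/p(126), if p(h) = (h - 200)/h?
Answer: 5459075562150/37 ≈ 1.4754e+11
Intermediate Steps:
p(h) = (-200 + h)/h
((-56444 + 247894)*(-108967 - 343642))/p(126) = ((-56444 + 247894)*(-108967 - 343642))/(((-200 + 126)/126)) = (191450*(-452609))/(((1/126)*(-74))) = -86651993050/(-37/63) = -86651993050*(-63/37) = 5459075562150/37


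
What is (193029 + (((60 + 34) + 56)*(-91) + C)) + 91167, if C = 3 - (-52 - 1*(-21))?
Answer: 270580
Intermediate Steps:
C = 34 (C = 3 - (-52 + 21) = 3 - 1*(-31) = 3 + 31 = 34)
(193029 + (((60 + 34) + 56)*(-91) + C)) + 91167 = (193029 + (((60 + 34) + 56)*(-91) + 34)) + 91167 = (193029 + ((94 + 56)*(-91) + 34)) + 91167 = (193029 + (150*(-91) + 34)) + 91167 = (193029 + (-13650 + 34)) + 91167 = (193029 - 13616) + 91167 = 179413 + 91167 = 270580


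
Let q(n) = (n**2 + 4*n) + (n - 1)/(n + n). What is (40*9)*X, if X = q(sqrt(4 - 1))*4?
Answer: 5040 + 5520*sqrt(3) ≈ 14601.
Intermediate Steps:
q(n) = n**2 + 4*n + (-1 + n)/(2*n) (q(n) = (n**2 + 4*n) + (-1 + n)/((2*n)) = (n**2 + 4*n) + (-1 + n)*(1/(2*n)) = (n**2 + 4*n) + (-1 + n)/(2*n) = n**2 + 4*n + (-1 + n)/(2*n))
X = 14 + 46*sqrt(3)/3 (X = (1/2 + (sqrt(4 - 1))**2 + 4*sqrt(4 - 1) - 1/(2*sqrt(4 - 1)))*4 = (1/2 + (sqrt(3))**2 + 4*sqrt(3) - sqrt(3)/3/2)*4 = (1/2 + 3 + 4*sqrt(3) - sqrt(3)/6)*4 = (7/2 + 23*sqrt(3)/6)*4 = 14 + 46*sqrt(3)/3 ≈ 40.558)
(40*9)*X = (40*9)*(14 + 46*sqrt(3)/3) = 360*(14 + 46*sqrt(3)/3) = 5040 + 5520*sqrt(3)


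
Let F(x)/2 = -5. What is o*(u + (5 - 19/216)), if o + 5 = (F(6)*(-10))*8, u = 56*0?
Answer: 281165/72 ≈ 3905.1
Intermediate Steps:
u = 0
F(x) = -10 (F(x) = 2*(-5) = -10)
o = 795 (o = -5 - 10*(-10)*8 = -5 + 100*8 = -5 + 800 = 795)
o*(u + (5 - 19/216)) = 795*(0 + (5 - 19/216)) = 795*(0 + 1061/216) = 795*(1061/216) = 281165/72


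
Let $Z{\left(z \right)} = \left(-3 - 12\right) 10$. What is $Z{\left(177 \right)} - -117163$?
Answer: $117013$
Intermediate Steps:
$Z{\left(z \right)} = -150$ ($Z{\left(z \right)} = \left(-15\right) 10 = -150$)
$Z{\left(177 \right)} - -117163 = -150 - -117163 = -150 + 117163 = 117013$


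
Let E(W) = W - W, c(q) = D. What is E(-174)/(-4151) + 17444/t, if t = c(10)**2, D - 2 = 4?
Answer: 4361/9 ≈ 484.56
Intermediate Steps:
D = 6 (D = 2 + 4 = 6)
c(q) = 6
E(W) = 0
t = 36 (t = 6**2 = 36)
E(-174)/(-4151) + 17444/t = 0/(-4151) + 17444/36 = 0*(-1/4151) + 17444*(1/36) = 0 + 4361/9 = 4361/9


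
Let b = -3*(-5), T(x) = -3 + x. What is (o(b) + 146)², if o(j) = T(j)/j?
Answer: 538756/25 ≈ 21550.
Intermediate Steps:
b = 15
o(j) = (-3 + j)/j
(o(b) + 146)² = ((-3 + 15)/15 + 146)² = ((1/15)*12 + 146)² = (⅘ + 146)² = (734/5)² = 538756/25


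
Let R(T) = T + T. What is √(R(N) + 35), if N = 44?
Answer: √123 ≈ 11.091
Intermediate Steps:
R(T) = 2*T
√(R(N) + 35) = √(2*44 + 35) = √(88 + 35) = √123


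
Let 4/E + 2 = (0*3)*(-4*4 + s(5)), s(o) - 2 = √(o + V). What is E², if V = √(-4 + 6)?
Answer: 4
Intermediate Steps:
V = √2 ≈ 1.4142
s(o) = 2 + √(o + √2)
E = -2 (E = 4/(-2 + (0*3)*(-4*4 + (2 + √(5 + √2)))) = 4/(-2 + 0*(-16 + (2 + √(5 + √2)))) = 4/(-2 + 0*(-14 + √(5 + √2))) = 4/(-2 + 0) = 4/(-2) = 4*(-½) = -2)
E² = (-2)² = 4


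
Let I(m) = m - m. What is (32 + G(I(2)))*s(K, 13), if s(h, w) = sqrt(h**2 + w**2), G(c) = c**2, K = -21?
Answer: 32*sqrt(610) ≈ 790.34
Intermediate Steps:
I(m) = 0
(32 + G(I(2)))*s(K, 13) = (32 + 0**2)*sqrt((-21)**2 + 13**2) = (32 + 0)*sqrt(441 + 169) = 32*sqrt(610)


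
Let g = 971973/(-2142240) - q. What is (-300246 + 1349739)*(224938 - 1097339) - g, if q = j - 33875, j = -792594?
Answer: -653797058746876969/714080 ≈ -9.1558e+11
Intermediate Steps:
q = -826469 (q = -792594 - 33875 = -826469)
g = 590164659529/714080 (g = 971973/(-2142240) - 1*(-826469) = 971973*(-1/2142240) + 826469 = -323991/714080 + 826469 = 590164659529/714080 ≈ 8.2647e+5)
(-300246 + 1349739)*(224938 - 1097339) - g = (-300246 + 1349739)*(224938 - 1097339) - 1*590164659529/714080 = 1049493*(-872401) - 590164659529/714080 = -915578742693 - 590164659529/714080 = -653797058746876969/714080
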